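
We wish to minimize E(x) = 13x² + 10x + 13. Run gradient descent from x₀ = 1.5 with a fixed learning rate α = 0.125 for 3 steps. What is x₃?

-21.8515625

E′(x) = 26x + 10
Step 1: E′(1.5) = 49; x₁ = 1.5 − 0.125·49 = -4.625
Step 2: E′(-4.625) = -110.25; x₂ = -4.625 − 0.125·(-110.25) = 9.15625
Step 3: E′(9.15625) = 248.0625; x₃ = 9.15625 − 0.125·248.0625 = -21.8515625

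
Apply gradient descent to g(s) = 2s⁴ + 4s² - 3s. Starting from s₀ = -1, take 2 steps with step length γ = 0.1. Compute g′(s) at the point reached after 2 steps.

g′(s) = 8s³ + 8s - 3
Step 1: g′(-1) = -19; s₁ = -1 − 0.1·(-19) = 0.9
Step 2: g′(0.9) = 10.032; s₂ = 0.9 − 0.1·10.032 = -0.1032
g′(s) at (-0.1032) = -3.834392838144

-3.834392838144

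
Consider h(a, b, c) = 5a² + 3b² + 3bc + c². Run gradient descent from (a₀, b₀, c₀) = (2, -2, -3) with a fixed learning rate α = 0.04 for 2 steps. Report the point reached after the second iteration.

(0.72, -0.5792, -2.1792)

∇h = (10a, 6b + 3c, 3b + 2c)
Step 1: at (2, -2, -3), ∇h = (20, -21, -12) → (2, -2, -3) − 0.04·(20, -21, -12) = (1.2, -1.16, -2.52)
Step 2: at (1.2, -1.16, -2.52), ∇h = (12, -14.52, -8.52) → (1.2, -1.16, -2.52) − 0.04·(12, -14.52, -8.52) = (0.72, -0.5792, -2.1792)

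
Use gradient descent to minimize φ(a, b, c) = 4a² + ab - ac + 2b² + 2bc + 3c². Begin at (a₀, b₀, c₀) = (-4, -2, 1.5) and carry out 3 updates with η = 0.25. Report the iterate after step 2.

(-5.125, -0.84375, 1.46875)

∇φ = (8a + b - c, a + 4b + 2c, -a + 2b + 6c)
(a₁, b₁, c₁) = (-4, -2, 1.5) − 0.25·(-35.5, -9, 9) = (4.875, 0.25, -0.75)
(a₂, b₂, c₂) = (4.875, 0.25, -0.75) − 0.25·(40, 4.375, -8.875) = (-5.125, -0.84375, 1.46875)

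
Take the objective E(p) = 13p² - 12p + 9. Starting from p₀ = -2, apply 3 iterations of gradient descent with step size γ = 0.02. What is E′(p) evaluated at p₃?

E′(p) = 26p - 12
p₁ = -2 − 0.02·(-64) = -0.72
p₂ = -0.72 − 0.02·(-30.72) = -0.1056
p₃ = -0.1056 − 0.02·(-14.7456) = 0.189312
E′(p) at (0.189312) = -7.077888

-7.077888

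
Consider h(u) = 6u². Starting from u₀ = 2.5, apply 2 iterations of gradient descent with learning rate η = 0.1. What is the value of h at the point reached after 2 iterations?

h′(u) = 12u
u₁ = 2.5 − 0.1·30 = -0.5
u₂ = -0.5 − 0.1·(-6) = 0.1
h(0.1) = 0.06

0.06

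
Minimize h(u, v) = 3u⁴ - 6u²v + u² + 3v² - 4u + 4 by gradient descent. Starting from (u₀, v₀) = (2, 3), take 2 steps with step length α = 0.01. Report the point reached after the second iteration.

∇h = (12u³ - 12uv + 2u - 4, -6u² + 6v)
Step 1: at (2, 3), ∇h = (24, -6) → (2, 3) − 0.01·(24, -6) = (1.76, 3.06)
Step 2: at (1.76, 3.06), ∇h = (0.314112, -0.2256) → (1.76, 3.06) − 0.01·(0.314112, -0.2256) = (1.75685888, 3.062256)

(1.75685888, 3.062256)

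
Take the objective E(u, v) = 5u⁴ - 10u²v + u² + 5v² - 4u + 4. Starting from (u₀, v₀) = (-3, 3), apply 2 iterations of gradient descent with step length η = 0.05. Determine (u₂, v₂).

(-3616.725, 123.125)

∇E = (20u³ - 20uv + 2u - 4, -10u² + 10v)
Step 1: at (-3, 3), ∇E = (-370, -60) → (-3, 3) − 0.05·(-370, -60) = (15.5, 6)
Step 2: at (15.5, 6), ∇E = (72644.5, -2342.5) → (15.5, 6) − 0.05·(72644.5, -2342.5) = (-3616.725, 123.125)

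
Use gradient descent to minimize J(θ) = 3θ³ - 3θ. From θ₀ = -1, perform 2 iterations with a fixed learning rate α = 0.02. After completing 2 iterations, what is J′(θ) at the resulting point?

11.879349605376

J′(θ) = 9θ² - 3
θ₁ = -1 − 0.02·6 = -1.12
θ₂ = -1.12 − 0.02·8.2896 = -1.285792
J′(θ) at (-1.285792) = 11.879349605376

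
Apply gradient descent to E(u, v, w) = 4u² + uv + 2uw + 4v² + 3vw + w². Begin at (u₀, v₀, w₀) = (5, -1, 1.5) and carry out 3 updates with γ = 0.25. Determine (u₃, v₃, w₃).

∇E = (8u + v + 2w, u + 8v + 3w, 2u + 3v + 2w)
(u₁, v₁, w₁) = (5, -1, 1.5) − 0.25·(42, 1.5, 10) = (-5.5, -1.375, -1)
(u₂, v₂, w₂) = (-5.5, -1.375, -1) − 0.25·(-47.375, -19.5, -17.125) = (6.34375, 3.5, 3.28125)
(u₃, v₃, w₃) = (6.34375, 3.5, 3.28125) − 0.25·(60.8125, 44.1875, 29.75) = (-8.859375, -7.546875, -4.15625)

(-8.859375, -7.546875, -4.15625)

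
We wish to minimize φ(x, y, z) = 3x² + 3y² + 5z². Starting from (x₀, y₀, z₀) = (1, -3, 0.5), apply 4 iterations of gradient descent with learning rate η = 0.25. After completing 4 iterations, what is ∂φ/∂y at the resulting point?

∇φ = (6x, 6y, 10z)
(x₁, y₁, z₁) = (1, -3, 0.5) − 0.25·(6, -18, 5) = (-0.5, 1.5, -0.75)
(x₂, y₂, z₂) = (-0.5, 1.5, -0.75) − 0.25·(-3, 9, -7.5) = (0.25, -0.75, 1.125)
(x₃, y₃, z₃) = (0.25, -0.75, 1.125) − 0.25·(1.5, -4.5, 11.25) = (-0.125, 0.375, -1.6875)
(x₄, y₄, z₄) = (-0.125, 0.375, -1.6875) − 0.25·(-0.75, 2.25, -16.875) = (0.0625, -0.1875, 2.53125)
∂φ/∂y at (0.0625, -0.1875, 2.53125) = -1.125

-1.125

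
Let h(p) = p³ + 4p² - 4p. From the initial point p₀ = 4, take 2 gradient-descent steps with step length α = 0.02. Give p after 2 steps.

h′(p) = 3p² + 8p - 4
Step 1: h′(4) = 76; p₁ = 4 − 0.02·76 = 2.48
Step 2: h′(2.48) = 34.2912; p₂ = 2.48 − 0.02·34.2912 = 1.794176

1.794176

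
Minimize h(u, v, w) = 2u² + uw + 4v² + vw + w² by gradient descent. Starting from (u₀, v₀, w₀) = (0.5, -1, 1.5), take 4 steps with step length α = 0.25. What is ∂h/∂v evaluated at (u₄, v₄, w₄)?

-6.84375

∇h = (4u + w, 8v + w, u + v + 2w)
(u₁, v₁, w₁) = (0.5, -1, 1.5) − 0.25·(3.5, -6.5, 2.5) = (-0.375, 0.625, 0.875)
(u₂, v₂, w₂) = (-0.375, 0.625, 0.875) − 0.25·(-0.625, 5.875, 2) = (-0.21875, -0.84375, 0.375)
(u₃, v₃, w₃) = (-0.21875, -0.84375, 0.375) − 0.25·(-0.5, -6.375, -0.3125) = (-0.09375, 0.75, 0.453125)
(u₄, v₄, w₄) = (-0.09375, 0.75, 0.453125) − 0.25·(0.078125, 6.453125, 1.5625) = (-0.11328125, -0.86328125, 0.0625)
∂h/∂v at (-0.11328125, -0.86328125, 0.0625) = -6.84375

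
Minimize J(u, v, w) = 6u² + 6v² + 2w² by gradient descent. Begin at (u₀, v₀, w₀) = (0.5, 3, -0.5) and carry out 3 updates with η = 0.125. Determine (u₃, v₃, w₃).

(-0.0625, -0.375, -0.0625)

∇J = (12u, 12v, 4w)
Step 1: at (0.5, 3, -0.5), ∇J = (6, 36, -2) → (0.5, 3, -0.5) − 0.125·(6, 36, -2) = (-0.25, -1.5, -0.25)
Step 2: at (-0.25, -1.5, -0.25), ∇J = (-3, -18, -1) → (-0.25, -1.5, -0.25) − 0.125·(-3, -18, -1) = (0.125, 0.75, -0.125)
Step 3: at (0.125, 0.75, -0.125), ∇J = (1.5, 9, -0.5) → (0.125, 0.75, -0.125) − 0.125·(1.5, 9, -0.5) = (-0.0625, -0.375, -0.0625)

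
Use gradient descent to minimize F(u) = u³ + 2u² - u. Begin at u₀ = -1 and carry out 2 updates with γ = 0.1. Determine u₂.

F′(u) = 3u² + 4u - 1
Step 1: F′(-1) = -2; u₁ = -1 − 0.1·(-2) = -0.8
Step 2: F′(-0.8) = -2.28; u₂ = -0.8 − 0.1·(-2.28) = -0.572

-0.572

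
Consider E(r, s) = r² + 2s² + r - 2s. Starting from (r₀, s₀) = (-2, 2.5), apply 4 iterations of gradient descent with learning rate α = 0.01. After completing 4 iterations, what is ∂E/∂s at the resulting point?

∇E = (2r + 1, 4s - 2)
(r₁, s₁) = (-2, 2.5) − 0.01·(-3, 8) = (-1.97, 2.42)
(r₂, s₂) = (-1.97, 2.42) − 0.01·(-2.94, 7.68) = (-1.9406, 2.3432)
(r₃, s₃) = (-1.9406, 2.3432) − 0.01·(-2.8812, 7.3728) = (-1.911788, 2.269472)
(r₄, s₄) = (-1.911788, 2.269472) − 0.01·(-2.823576, 7.077888) = (-1.88355224, 2.19869312)
∂E/∂s at (-1.88355224, 2.19869312) = 6.79477248

6.79477248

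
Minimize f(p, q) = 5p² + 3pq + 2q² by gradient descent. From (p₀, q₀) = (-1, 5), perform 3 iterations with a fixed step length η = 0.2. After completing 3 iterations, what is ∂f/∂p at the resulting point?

∇f = (10p + 3q, 3p + 4q)
(p₁, q₁) = (-1, 5) − 0.2·(5, 17) = (-2, 1.6)
(p₂, q₂) = (-2, 1.6) − 0.2·(-15.2, 0.4) = (1.04, 1.52)
(p₃, q₃) = (1.04, 1.52) − 0.2·(14.96, 9.2) = (-1.952, -0.32)
∂f/∂p at (-1.952, -0.32) = -20.48

-20.48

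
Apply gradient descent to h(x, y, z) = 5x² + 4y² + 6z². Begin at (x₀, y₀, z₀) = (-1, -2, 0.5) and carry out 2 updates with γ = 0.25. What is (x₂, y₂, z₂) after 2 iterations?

(-2.25, -2, 2)

∇h = (10x, 8y, 12z)
(x₁, y₁, z₁) = (-1, -2, 0.5) − 0.25·(-10, -16, 6) = (1.5, 2, -1)
(x₂, y₂, z₂) = (1.5, 2, -1) − 0.25·(15, 16, -12) = (-2.25, -2, 2)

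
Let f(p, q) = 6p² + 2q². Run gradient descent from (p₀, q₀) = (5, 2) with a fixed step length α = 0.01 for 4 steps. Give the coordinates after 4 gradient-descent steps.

(2.9984768, 1.69869312)

∇f = (12p, 4q)
Step 1: at (5, 2), ∇f = (60, 8) → (5, 2) − 0.01·(60, 8) = (4.4, 1.92)
Step 2: at (4.4, 1.92), ∇f = (52.8, 7.68) → (4.4, 1.92) − 0.01·(52.8, 7.68) = (3.872, 1.8432)
Step 3: at (3.872, 1.8432), ∇f = (46.464, 7.3728) → (3.872, 1.8432) − 0.01·(46.464, 7.3728) = (3.40736, 1.769472)
Step 4: at (3.40736, 1.769472), ∇f = (40.88832, 7.077888) → (3.40736, 1.769472) − 0.01·(40.88832, 7.077888) = (2.9984768, 1.69869312)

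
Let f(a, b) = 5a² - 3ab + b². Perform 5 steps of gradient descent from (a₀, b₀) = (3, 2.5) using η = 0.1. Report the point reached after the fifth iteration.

∇f = (10a - 3b, -3a + 2b)
Step 1: at (3, 2.5), ∇f = (22.5, -4) → (3, 2.5) − 0.1·(22.5, -4) = (0.75, 2.9)
Step 2: at (0.75, 2.9), ∇f = (-1.2, 3.55) → (0.75, 2.9) − 0.1·(-1.2, 3.55) = (0.87, 2.545)
Step 3: at (0.87, 2.545), ∇f = (1.065, 2.48) → (0.87, 2.545) − 0.1·(1.065, 2.48) = (0.7635, 2.297)
Step 4: at (0.7635, 2.297), ∇f = (0.744, 2.3035) → (0.7635, 2.297) − 0.1·(0.744, 2.3035) = (0.6891, 2.06665)
Step 5: at (0.6891, 2.06665), ∇f = (0.69105, 2.066) → (0.6891, 2.06665) − 0.1·(0.69105, 2.066) = (0.619995, 1.86005)

(0.619995, 1.86005)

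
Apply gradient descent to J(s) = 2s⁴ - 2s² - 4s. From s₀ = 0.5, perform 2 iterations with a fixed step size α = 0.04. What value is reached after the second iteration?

J′(s) = 8s³ - 4s - 4
Step 1: J′(0.5) = -5; s₁ = 0.5 − 0.04·(-5) = 0.7
Step 2: J′(0.7) = -4.056; s₂ = 0.7 − 0.04·(-4.056) = 0.86224

0.86224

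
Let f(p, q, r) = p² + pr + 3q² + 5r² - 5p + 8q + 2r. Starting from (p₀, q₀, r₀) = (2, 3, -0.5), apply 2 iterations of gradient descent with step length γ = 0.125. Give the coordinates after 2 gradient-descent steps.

∇f = (2p + r - 5, 6q + 8, p + 10r + 2)
(p₁, q₁, r₁) = (2, 3, -0.5) − 0.125·(-1.5, 26, -1) = (2.1875, -0.25, -0.375)
(p₂, q₂, r₂) = (2.1875, -0.25, -0.375) − 0.125·(-1, 6.5, 0.4375) = (2.3125, -1.0625, -0.4296875)

(2.3125, -1.0625, -0.4296875)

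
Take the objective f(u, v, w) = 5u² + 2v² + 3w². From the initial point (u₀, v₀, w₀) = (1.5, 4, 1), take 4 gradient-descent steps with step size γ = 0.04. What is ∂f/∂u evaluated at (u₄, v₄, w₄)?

∇f = (10u, 4v, 6w)
(u₁, v₁, w₁) = (1.5, 4, 1) − 0.04·(15, 16, 6) = (0.9, 3.36, 0.76)
(u₂, v₂, w₂) = (0.9, 3.36, 0.76) − 0.04·(9, 13.44, 4.56) = (0.54, 2.8224, 0.5776)
(u₃, v₃, w₃) = (0.54, 2.8224, 0.5776) − 0.04·(5.4, 11.2896, 3.4656) = (0.324, 2.370816, 0.438976)
(u₄, v₄, w₄) = (0.324, 2.370816, 0.438976) − 0.04·(3.24, 9.483264, 2.633856) = (0.1944, 1.99148544, 0.33362176)
∂f/∂u at (0.1944, 1.99148544, 0.33362176) = 1.944

1.944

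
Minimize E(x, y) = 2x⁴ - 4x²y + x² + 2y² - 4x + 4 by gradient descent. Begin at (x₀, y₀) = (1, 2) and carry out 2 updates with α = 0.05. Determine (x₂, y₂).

∇E = (8x³ - 8xy + 2x - 4, -4x² + 4y)
Step 1: at (1, 2), ∇E = (-10, 4) → (1, 2) − 0.05·(-10, 4) = (1.5, 1.8)
Step 2: at (1.5, 1.8), ∇E = (4.4, -1.8) → (1.5, 1.8) − 0.05·(4.4, -1.8) = (1.28, 1.89)

(1.28, 1.89)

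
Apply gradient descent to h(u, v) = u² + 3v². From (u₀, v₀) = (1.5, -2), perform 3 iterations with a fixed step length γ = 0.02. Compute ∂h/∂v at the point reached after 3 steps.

∇h = (2u, 6v)
(u₁, v₁) = (1.5, -2) − 0.02·(3, -12) = (1.44, -1.76)
(u₂, v₂) = (1.44, -1.76) − 0.02·(2.88, -10.56) = (1.3824, -1.5488)
(u₃, v₃) = (1.3824, -1.5488) − 0.02·(2.7648, -9.2928) = (1.327104, -1.362944)
∂h/∂v at (1.327104, -1.362944) = -8.177664

-8.177664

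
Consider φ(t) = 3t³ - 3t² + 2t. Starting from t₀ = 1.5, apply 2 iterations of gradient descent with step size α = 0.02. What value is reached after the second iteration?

1.0686595

φ′(t) = 9t² - 6t + 2
Step 1: φ′(1.5) = 13.25; t₁ = 1.5 − 0.02·13.25 = 1.235
Step 2: φ′(1.235) = 8.317025; t₂ = 1.235 − 0.02·8.317025 = 1.0686595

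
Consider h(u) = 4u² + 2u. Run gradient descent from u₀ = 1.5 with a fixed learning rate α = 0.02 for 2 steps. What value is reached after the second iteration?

h′(u) = 8u + 2
u₁ = 1.5 − 0.02·14 = 1.22
u₂ = 1.22 − 0.02·11.76 = 0.9848

0.9848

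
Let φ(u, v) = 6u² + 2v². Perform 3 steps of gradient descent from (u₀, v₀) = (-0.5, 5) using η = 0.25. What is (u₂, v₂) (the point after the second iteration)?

∇φ = (12u, 4v)
Step 1: at (-0.5, 5), ∇φ = (-6, 20) → (-0.5, 5) − 0.25·(-6, 20) = (1, 0)
Step 2: at (1, 0), ∇φ = (12, 0) → (1, 0) − 0.25·(12, 0) = (-2, 0)

(-2, 0)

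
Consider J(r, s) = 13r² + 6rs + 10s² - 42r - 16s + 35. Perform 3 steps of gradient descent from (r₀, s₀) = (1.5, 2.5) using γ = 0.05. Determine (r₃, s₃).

∇J = (26r + 6s - 42, 6r + 20s - 16)
Step 1: at (1.5, 2.5), ∇J = (12, 43) → (1.5, 2.5) − 0.05·(12, 43) = (0.9, 0.35)
Step 2: at (0.9, 0.35), ∇J = (-16.5, -3.6) → (0.9, 0.35) − 0.05·(-16.5, -3.6) = (1.725, 0.53)
Step 3: at (1.725, 0.53), ∇J = (6.03, 4.95) → (1.725, 0.53) − 0.05·(6.03, 4.95) = (1.4235, 0.2825)

(1.4235, 0.2825)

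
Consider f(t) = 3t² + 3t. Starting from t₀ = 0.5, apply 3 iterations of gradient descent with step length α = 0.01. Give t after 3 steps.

f′(t) = 6t + 3
Step 1: f′(0.5) = 6; t₁ = 0.5 − 0.01·6 = 0.44
Step 2: f′(0.44) = 5.64; t₂ = 0.44 − 0.01·5.64 = 0.3836
Step 3: f′(0.3836) = 5.3016; t₃ = 0.3836 − 0.01·5.3016 = 0.330584

0.330584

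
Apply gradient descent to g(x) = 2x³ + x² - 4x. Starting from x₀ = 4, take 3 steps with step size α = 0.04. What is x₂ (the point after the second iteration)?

g′(x) = 6x² + 2x - 4
Step 1: g′(4) = 100; x₁ = 4 − 0.04·100 = 0
Step 2: g′(0) = -4; x₂ = 0 − 0.04·(-4) = 0.16

0.16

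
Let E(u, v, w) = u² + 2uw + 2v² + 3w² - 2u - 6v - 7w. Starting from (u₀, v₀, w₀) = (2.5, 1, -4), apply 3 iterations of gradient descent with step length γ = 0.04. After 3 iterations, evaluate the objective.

7.905355387904

∇E = (2u + 2w - 2, 4v - 6, 2u + 6w - 7)
(u₁, v₁, w₁) = (2.5, 1, -4) − 0.04·(-5, -2, -26) = (2.7, 1.08, -2.96)
(u₂, v₂, w₂) = (2.7, 1.08, -2.96) − 0.04·(-2.52, -1.68, -19.36) = (2.8008, 1.1472, -2.1856)
(u₃, v₃, w₃) = (2.8008, 1.1472, -2.1856) − 0.04·(-0.7696, -1.4112, -14.512) = (2.831584, 1.203648, -1.60512)
E(2.831584, 1.203648, -1.60512) = 7.905355387904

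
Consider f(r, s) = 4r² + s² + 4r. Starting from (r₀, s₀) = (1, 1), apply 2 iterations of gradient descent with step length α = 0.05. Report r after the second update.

∇f = (8r + 4, 2s)
(r₁, s₁) = (1, 1) − 0.05·(12, 2) = (0.4, 0.9)
(r₂, s₂) = (0.4, 0.9) − 0.05·(7.2, 1.8) = (0.04, 0.81)
r = 0.04

0.04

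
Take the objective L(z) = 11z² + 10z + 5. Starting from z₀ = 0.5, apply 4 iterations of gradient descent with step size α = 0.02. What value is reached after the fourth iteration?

L′(z) = 22z + 10
Step 1: L′(0.5) = 21; z₁ = 0.5 − 0.02·21 = 0.08
Step 2: L′(0.08) = 11.76; z₂ = 0.08 − 0.02·11.76 = -0.1552
Step 3: L′(-0.1552) = 6.5856; z₃ = -0.1552 − 0.02·6.5856 = -0.286912
Step 4: L′(-0.286912) = 3.687936; z₄ = -0.286912 − 0.02·3.687936 = -0.36067072

-0.36067072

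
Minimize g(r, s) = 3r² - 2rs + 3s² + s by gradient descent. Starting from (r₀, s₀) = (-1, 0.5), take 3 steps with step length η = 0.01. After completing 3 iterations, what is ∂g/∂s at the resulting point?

∇g = (6r - 2s, -2r + 6s + 1)
(r₁, s₁) = (-1, 0.5) − 0.01·(-7, 6) = (-0.93, 0.44)
(r₂, s₂) = (-0.93, 0.44) − 0.01·(-6.46, 5.5) = (-0.8654, 0.385)
(r₃, s₃) = (-0.8654, 0.385) − 0.01·(-5.9624, 5.0408) = (-0.805776, 0.334592)
∂g/∂s at (-0.805776, 0.334592) = 4.619104

4.619104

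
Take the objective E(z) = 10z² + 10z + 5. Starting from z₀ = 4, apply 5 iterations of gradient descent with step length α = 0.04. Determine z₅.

-0.49856

E′(z) = 20z + 10
z₁ = 4 − 0.04·90 = 0.4
z₂ = 0.4 − 0.04·18 = -0.32
z₃ = -0.32 − 0.04·3.6 = -0.464
z₄ = -0.464 − 0.04·0.72 = -0.4928
z₅ = -0.4928 − 0.04·0.144 = -0.49856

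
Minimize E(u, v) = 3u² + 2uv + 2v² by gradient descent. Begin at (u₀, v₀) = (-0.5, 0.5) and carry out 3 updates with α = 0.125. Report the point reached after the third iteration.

∇E = (6u + 2v, 2u + 4v)
Step 1: at (-0.5, 0.5), ∇E = (-2, 1) → (-0.5, 0.5) − 0.125·(-2, 1) = (-0.25, 0.375)
Step 2: at (-0.25, 0.375), ∇E = (-0.75, 1) → (-0.25, 0.375) − 0.125·(-0.75, 1) = (-0.15625, 0.25)
Step 3: at (-0.15625, 0.25), ∇E = (-0.4375, 0.6875) → (-0.15625, 0.25) − 0.125·(-0.4375, 0.6875) = (-0.1015625, 0.1640625)

(-0.1015625, 0.1640625)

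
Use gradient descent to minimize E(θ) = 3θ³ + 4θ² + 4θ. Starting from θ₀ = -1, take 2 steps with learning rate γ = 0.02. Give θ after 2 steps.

-1.2218

E′(θ) = 9θ² + 8θ + 4
Step 1: E′(-1) = 5; θ₁ = -1 − 0.02·5 = -1.1
Step 2: E′(-1.1) = 6.09; θ₂ = -1.1 − 0.02·6.09 = -1.2218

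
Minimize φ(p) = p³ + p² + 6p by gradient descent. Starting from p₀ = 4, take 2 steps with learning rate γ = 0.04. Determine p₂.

φ′(p) = 3p² + 2p + 6
p₁ = 4 − 0.04·62 = 1.52
p₂ = 1.52 − 0.04·15.9712 = 0.881152

0.881152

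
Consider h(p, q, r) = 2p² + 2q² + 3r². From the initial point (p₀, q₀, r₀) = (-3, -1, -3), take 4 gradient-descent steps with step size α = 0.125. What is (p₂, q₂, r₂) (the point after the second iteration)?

∇h = (4p, 4q, 6r)
(p₁, q₁, r₁) = (-3, -1, -3) − 0.125·(-12, -4, -18) = (-1.5, -0.5, -0.75)
(p₂, q₂, r₂) = (-1.5, -0.5, -0.75) − 0.125·(-6, -2, -4.5) = (-0.75, -0.25, -0.1875)

(-0.75, -0.25, -0.1875)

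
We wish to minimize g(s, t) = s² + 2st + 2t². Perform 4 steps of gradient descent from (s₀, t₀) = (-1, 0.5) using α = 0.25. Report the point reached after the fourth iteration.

∇g = (2s + 2t, 2s + 4t)
Step 1: at (-1, 0.5), ∇g = (-1, 0) → (-1, 0.5) − 0.25·(-1, 0) = (-0.75, 0.5)
Step 2: at (-0.75, 0.5), ∇g = (-0.5, 0.5) → (-0.75, 0.5) − 0.25·(-0.5, 0.5) = (-0.625, 0.375)
Step 3: at (-0.625, 0.375), ∇g = (-0.5, 0.25) → (-0.625, 0.375) − 0.25·(-0.5, 0.25) = (-0.5, 0.3125)
Step 4: at (-0.5, 0.3125), ∇g = (-0.375, 0.25) → (-0.5, 0.3125) − 0.25·(-0.375, 0.25) = (-0.40625, 0.25)

(-0.40625, 0.25)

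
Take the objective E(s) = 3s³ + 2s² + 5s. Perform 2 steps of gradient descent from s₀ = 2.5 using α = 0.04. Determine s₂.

-0.5381

E′(s) = 9s² + 4s + 5
Step 1: E′(2.5) = 71.25; s₁ = 2.5 − 0.04·71.25 = -0.35
Step 2: E′(-0.35) = 4.7025; s₂ = -0.35 − 0.04·4.7025 = -0.5381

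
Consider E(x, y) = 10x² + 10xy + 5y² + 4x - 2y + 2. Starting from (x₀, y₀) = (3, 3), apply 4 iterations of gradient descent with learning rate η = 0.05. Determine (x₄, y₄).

(-0.5625, 0.8125)

∇E = (20x + 10y + 4, 10x + 10y - 2)
Step 1: at (3, 3), ∇E = (94, 58) → (3, 3) − 0.05·(94, 58) = (-1.7, 0.1)
Step 2: at (-1.7, 0.1), ∇E = (-29, -18) → (-1.7, 0.1) − 0.05·(-29, -18) = (-0.25, 1)
Step 3: at (-0.25, 1), ∇E = (9, 5.5) → (-0.25, 1) − 0.05·(9, 5.5) = (-0.7, 0.725)
Step 4: at (-0.7, 0.725), ∇E = (-2.75, -1.75) → (-0.7, 0.725) − 0.05·(-2.75, -1.75) = (-0.5625, 0.8125)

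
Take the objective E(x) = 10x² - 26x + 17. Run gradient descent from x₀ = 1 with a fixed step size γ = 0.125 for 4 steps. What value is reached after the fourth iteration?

-0.21875

E′(x) = 20x - 26
Step 1: E′(1) = -6; x₁ = 1 − 0.125·(-6) = 1.75
Step 2: E′(1.75) = 9; x₂ = 1.75 − 0.125·9 = 0.625
Step 3: E′(0.625) = -13.5; x₃ = 0.625 − 0.125·(-13.5) = 2.3125
Step 4: E′(2.3125) = 20.25; x₄ = 2.3125 − 0.125·20.25 = -0.21875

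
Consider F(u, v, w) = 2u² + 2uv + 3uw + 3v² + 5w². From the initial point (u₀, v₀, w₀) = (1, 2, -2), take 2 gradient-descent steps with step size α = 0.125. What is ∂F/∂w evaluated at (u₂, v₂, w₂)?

∇F = (4u + 2v + 3w, 2u + 6v, 3u + 10w)
Step 1: at (1, 2, -2), ∇F = (2, 14, -17) → (1, 2, -2) − 0.125·(2, 14, -17) = (0.75, 0.25, 0.125)
Step 2: at (0.75, 0.25, 0.125), ∇F = (3.875, 3, 3.5) → (0.75, 0.25, 0.125) − 0.125·(3.875, 3, 3.5) = (0.265625, -0.125, -0.3125)
∂F/∂w at (0.265625, -0.125, -0.3125) = -2.328125

-2.328125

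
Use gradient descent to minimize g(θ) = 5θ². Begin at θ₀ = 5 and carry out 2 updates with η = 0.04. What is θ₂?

g′(θ) = 10θ
θ₁ = 5 − 0.04·50 = 3
θ₂ = 3 − 0.04·30 = 1.8

1.8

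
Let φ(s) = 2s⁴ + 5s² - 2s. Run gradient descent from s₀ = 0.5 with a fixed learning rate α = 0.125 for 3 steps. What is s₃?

φ′(s) = 8s³ + 10s - 2
s₁ = 0.5 − 0.125·4 = 0
s₂ = 0 − 0.125·(-2) = 0.25
s₃ = 0.25 − 0.125·0.625 = 0.171875

0.171875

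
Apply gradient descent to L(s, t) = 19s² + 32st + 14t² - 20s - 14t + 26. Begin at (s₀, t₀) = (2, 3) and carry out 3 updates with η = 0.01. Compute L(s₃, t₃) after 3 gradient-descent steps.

24.376180478976

∇L = (38s + 32t - 20, 32s + 28t - 14)
Step 1: at (2, 3), ∇L = (152, 134) → (2, 3) − 0.01·(152, 134) = (0.48, 1.66)
Step 2: at (0.48, 1.66), ∇L = (51.36, 47.84) → (0.48, 1.66) − 0.01·(51.36, 47.84) = (-0.0336, 1.1816)
Step 3: at (-0.0336, 1.1816), ∇L = (16.5344, 18.0096) → (-0.0336, 1.1816) − 0.01·(16.5344, 18.0096) = (-0.198944, 1.001504)
L(-0.198944, 1.001504) = 24.376180478976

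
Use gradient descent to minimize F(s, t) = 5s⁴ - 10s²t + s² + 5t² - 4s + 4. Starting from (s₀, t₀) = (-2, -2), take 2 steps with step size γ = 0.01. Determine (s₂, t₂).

(0.3538816, -1.23696)

∇F = (20s³ - 20st + 2s - 4, -10s² + 10t)
(s₁, t₁) = (-2, -2) − 0.01·(-248, -60) = (0.48, -1.4)
(s₂, t₂) = (0.48, -1.4) − 0.01·(12.61184, -16.304) = (0.3538816, -1.23696)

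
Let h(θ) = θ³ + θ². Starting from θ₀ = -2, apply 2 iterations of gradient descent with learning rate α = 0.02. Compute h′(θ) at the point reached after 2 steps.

11.910323109888

h′(θ) = 3θ² + 2θ
Step 1: h′(-2) = 8; θ₁ = -2 − 0.02·8 = -2.16
Step 2: h′(-2.16) = 9.6768; θ₂ = -2.16 − 0.02·9.6768 = -2.353536
h′(θ) at (-2.353536) = 11.910323109888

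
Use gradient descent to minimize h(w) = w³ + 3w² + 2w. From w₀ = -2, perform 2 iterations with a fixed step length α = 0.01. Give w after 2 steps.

-2.041212

h′(w) = 3w² + 6w + 2
w₁ = -2 − 0.01·2 = -2.02
w₂ = -2.02 − 0.01·2.1212 = -2.041212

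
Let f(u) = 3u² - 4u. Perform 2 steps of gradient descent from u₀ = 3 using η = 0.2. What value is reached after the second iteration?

0.76

f′(u) = 6u - 4
Step 1: f′(3) = 14; u₁ = 3 − 0.2·14 = 0.2
Step 2: f′(0.2) = -2.8; u₂ = 0.2 − 0.2·(-2.8) = 0.76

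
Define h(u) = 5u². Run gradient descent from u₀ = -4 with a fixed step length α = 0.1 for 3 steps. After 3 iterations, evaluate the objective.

h′(u) = 10u
Step 1: h′(-4) = -40; u₁ = -4 − 0.1·(-40) = 0
Step 2: h′(0) = 0; u₂ = 0 − 0.1·0 = 0
Step 3: h′(0) = 0; u₃ = 0 − 0.1·0 = 0
h(0) = 0

0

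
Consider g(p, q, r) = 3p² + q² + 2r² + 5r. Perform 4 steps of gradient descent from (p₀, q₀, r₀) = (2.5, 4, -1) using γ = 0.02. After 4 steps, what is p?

1.4992384

∇g = (6p, 2q, 4r + 5)
(p₁, q₁, r₁) = (2.5, 4, -1) − 0.02·(15, 8, 1) = (2.2, 3.84, -1.02)
(p₂, q₂, r₂) = (2.2, 3.84, -1.02) − 0.02·(13.2, 7.68, 0.92) = (1.936, 3.6864, -1.0384)
(p₃, q₃, r₃) = (1.936, 3.6864, -1.0384) − 0.02·(11.616, 7.3728, 0.8464) = (1.70368, 3.538944, -1.055328)
(p₄, q₄, r₄) = (1.70368, 3.538944, -1.055328) − 0.02·(10.22208, 7.077888, 0.778688) = (1.4992384, 3.39738624, -1.07090176)
p = 1.4992384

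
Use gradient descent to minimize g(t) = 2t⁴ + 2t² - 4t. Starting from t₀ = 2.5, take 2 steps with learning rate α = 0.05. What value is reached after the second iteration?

23.53205

g′(t) = 8t³ + 4t - 4
Step 1: g′(2.5) = 131; t₁ = 2.5 − 0.05·131 = -4.05
Step 2: g′(-4.05) = -551.641; t₂ = -4.05 − 0.05·(-551.641) = 23.53205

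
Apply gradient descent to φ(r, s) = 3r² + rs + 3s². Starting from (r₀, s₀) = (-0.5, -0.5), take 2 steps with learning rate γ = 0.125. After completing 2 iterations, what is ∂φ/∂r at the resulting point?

∇φ = (6r + s, r + 6s)
Step 1: at (-0.5, -0.5), ∇φ = (-3.5, -3.5) → (-0.5, -0.5) − 0.125·(-3.5, -3.5) = (-0.0625, -0.0625)
Step 2: at (-0.0625, -0.0625), ∇φ = (-0.4375, -0.4375) → (-0.0625, -0.0625) − 0.125·(-0.4375, -0.4375) = (-0.0078125, -0.0078125)
∂φ/∂r at (-0.0078125, -0.0078125) = -0.0546875

-0.0546875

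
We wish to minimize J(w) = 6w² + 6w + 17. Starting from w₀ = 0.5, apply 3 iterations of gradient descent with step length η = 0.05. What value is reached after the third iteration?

-0.436

J′(w) = 12w + 6
w₁ = 0.5 − 0.05·12 = -0.1
w₂ = -0.1 − 0.05·4.8 = -0.34
w₃ = -0.34 − 0.05·1.92 = -0.436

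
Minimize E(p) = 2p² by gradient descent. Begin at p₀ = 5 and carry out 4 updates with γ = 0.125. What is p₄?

0.3125

E′(p) = 4p
Step 1: E′(5) = 20; p₁ = 5 − 0.125·20 = 2.5
Step 2: E′(2.5) = 10; p₂ = 2.5 − 0.125·10 = 1.25
Step 3: E′(1.25) = 5; p₃ = 1.25 − 0.125·5 = 0.625
Step 4: E′(0.625) = 2.5; p₄ = 0.625 − 0.125·2.5 = 0.3125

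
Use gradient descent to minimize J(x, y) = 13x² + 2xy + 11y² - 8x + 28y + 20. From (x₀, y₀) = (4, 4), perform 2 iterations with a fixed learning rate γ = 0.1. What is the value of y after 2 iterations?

8.56

∇J = (26x + 2y - 8, 2x + 22y + 28)
(x₁, y₁) = (4, 4) − 0.1·(104, 124) = (-6.4, -8.4)
(x₂, y₂) = (-6.4, -8.4) − 0.1·(-191.2, -169.6) = (12.72, 8.56)
y = 8.56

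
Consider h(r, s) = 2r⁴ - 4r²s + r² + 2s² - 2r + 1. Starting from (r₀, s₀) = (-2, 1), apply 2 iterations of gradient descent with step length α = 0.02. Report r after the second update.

-0.90113792

∇h = (8r³ - 8rs + 2r - 2, -4r² + 4s)
Step 1: at (-2, 1), ∇h = (-54, -12) → (-2, 1) − 0.02·(-54, -12) = (-0.92, 1.24)
Step 2: at (-0.92, 1.24), ∇h = (-0.943104, 1.5744) → (-0.92, 1.24) − 0.02·(-0.943104, 1.5744) = (-0.90113792, 1.208512)
r = -0.90113792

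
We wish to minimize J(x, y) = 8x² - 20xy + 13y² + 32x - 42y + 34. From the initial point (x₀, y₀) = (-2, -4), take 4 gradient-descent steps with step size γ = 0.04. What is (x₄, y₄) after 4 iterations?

(-3.3121536, -1.76628736)

∇J = (16x - 20y + 32, -20x + 26y - 42)
Step 1: at (-2, -4), ∇J = (80, -106) → (-2, -4) − 0.04·(80, -106) = (-5.2, 0.24)
Step 2: at (-5.2, 0.24), ∇J = (-56, 68.24) → (-5.2, 0.24) − 0.04·(-56, 68.24) = (-2.96, -2.4896)
Step 3: at (-2.96, -2.4896), ∇J = (34.432, -47.5296) → (-2.96, -2.4896) − 0.04·(34.432, -47.5296) = (-4.33728, -0.588416)
Step 4: at (-4.33728, -0.588416), ∇J = (-25.62816, 29.446784) → (-4.33728, -0.588416) − 0.04·(-25.62816, 29.446784) = (-3.3121536, -1.76628736)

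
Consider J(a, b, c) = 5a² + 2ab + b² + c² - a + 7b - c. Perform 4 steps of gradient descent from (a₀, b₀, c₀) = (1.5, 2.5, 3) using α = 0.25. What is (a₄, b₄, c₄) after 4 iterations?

∇J = (10a + 2b - 1, 2a + 2b + 7, 2c - 1)
Step 1: at (1.5, 2.5, 3), ∇J = (19, 15, 5) → (1.5, 2.5, 3) − 0.25·(19, 15, 5) = (-3.25, -1.25, 1.75)
Step 2: at (-3.25, -1.25, 1.75), ∇J = (-36, -2, 2.5) → (-3.25, -1.25, 1.75) − 0.25·(-36, -2, 2.5) = (5.75, -0.75, 1.125)
Step 3: at (5.75, -0.75, 1.125), ∇J = (55, 17, 1.25) → (5.75, -0.75, 1.125) − 0.25·(55, 17, 1.25) = (-8, -5, 0.8125)
Step 4: at (-8, -5, 0.8125), ∇J = (-91, -19, 0.625) → (-8, -5, 0.8125) − 0.25·(-91, -19, 0.625) = (14.75, -0.25, 0.65625)

(14.75, -0.25, 0.65625)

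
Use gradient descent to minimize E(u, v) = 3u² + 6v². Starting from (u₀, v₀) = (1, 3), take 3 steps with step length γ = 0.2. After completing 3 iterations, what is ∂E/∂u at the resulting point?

∇E = (6u, 12v)
(u₁, v₁) = (1, 3) − 0.2·(6, 36) = (-0.2, -4.2)
(u₂, v₂) = (-0.2, -4.2) − 0.2·(-1.2, -50.4) = (0.04, 5.88)
(u₃, v₃) = (0.04, 5.88) − 0.2·(0.24, 70.56) = (-0.008, -8.232)
∂E/∂u at (-0.008, -8.232) = -0.048

-0.048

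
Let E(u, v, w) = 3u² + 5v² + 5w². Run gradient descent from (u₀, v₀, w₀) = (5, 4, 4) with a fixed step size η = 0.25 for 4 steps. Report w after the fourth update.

∇E = (6u, 10v, 10w)
Step 1: at (5, 4, 4), ∇E = (30, 40, 40) → (5, 4, 4) − 0.25·(30, 40, 40) = (-2.5, -6, -6)
Step 2: at (-2.5, -6, -6), ∇E = (-15, -60, -60) → (-2.5, -6, -6) − 0.25·(-15, -60, -60) = (1.25, 9, 9)
Step 3: at (1.25, 9, 9), ∇E = (7.5, 90, 90) → (1.25, 9, 9) − 0.25·(7.5, 90, 90) = (-0.625, -13.5, -13.5)
Step 4: at (-0.625, -13.5, -13.5), ∇E = (-3.75, -135, -135) → (-0.625, -13.5, -13.5) − 0.25·(-3.75, -135, -135) = (0.3125, 20.25, 20.25)
w = 20.25

20.25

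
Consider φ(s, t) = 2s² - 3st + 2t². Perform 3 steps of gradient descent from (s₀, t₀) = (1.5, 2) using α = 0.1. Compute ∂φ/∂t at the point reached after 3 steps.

1.323

∇φ = (4s - 3t, -3s + 4t)
(s₁, t₁) = (1.5, 2) − 0.1·(0, 3.5) = (1.5, 1.65)
(s₂, t₂) = (1.5, 1.65) − 0.1·(1.05, 2.1) = (1.395, 1.44)
(s₃, t₃) = (1.395, 1.44) − 0.1·(1.26, 1.575) = (1.269, 1.2825)
∂φ/∂t at (1.269, 1.2825) = 1.323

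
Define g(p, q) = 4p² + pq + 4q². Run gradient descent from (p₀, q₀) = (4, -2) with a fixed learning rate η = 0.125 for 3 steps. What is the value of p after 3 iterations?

0.00390625

∇g = (8p + q, p + 8q)
(p₁, q₁) = (4, -2) − 0.125·(30, -12) = (0.25, -0.5)
(p₂, q₂) = (0.25, -0.5) − 0.125·(1.5, -3.75) = (0.0625, -0.03125)
(p₃, q₃) = (0.0625, -0.03125) − 0.125·(0.46875, -0.1875) = (0.00390625, -0.0078125)
p = 0.00390625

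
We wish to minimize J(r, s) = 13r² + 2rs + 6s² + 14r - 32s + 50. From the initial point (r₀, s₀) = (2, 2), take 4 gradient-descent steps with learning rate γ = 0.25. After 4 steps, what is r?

2495.9375

∇J = (26r + 2s + 14, 2r + 12s - 32)
(r₁, s₁) = (2, 2) − 0.25·(70, -4) = (-15.5, 3)
(r₂, s₂) = (-15.5, 3) − 0.25·(-383, -27) = (80.25, 9.75)
(r₃, s₃) = (80.25, 9.75) − 0.25·(2120, 245.5) = (-449.75, -51.625)
(r₄, s₄) = (-449.75, -51.625) − 0.25·(-11782.75, -1551) = (2495.9375, 336.125)
r = 2495.9375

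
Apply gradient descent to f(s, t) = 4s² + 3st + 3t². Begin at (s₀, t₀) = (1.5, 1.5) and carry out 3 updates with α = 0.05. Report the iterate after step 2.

∇f = (8s + 3t, 3s + 6t)
(s₁, t₁) = (1.5, 1.5) − 0.05·(16.5, 13.5) = (0.675, 0.825)
(s₂, t₂) = (0.675, 0.825) − 0.05·(7.875, 6.975) = (0.28125, 0.47625)

(0.28125, 0.47625)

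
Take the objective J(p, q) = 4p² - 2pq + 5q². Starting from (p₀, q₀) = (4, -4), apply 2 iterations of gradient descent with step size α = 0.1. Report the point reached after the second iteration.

∇J = (8p - 2q, -2p + 10q)
(p₁, q₁) = (4, -4) − 0.1·(40, -48) = (0, 0.8)
(p₂, q₂) = (0, 0.8) − 0.1·(-1.6, 8) = (0.16, 0)

(0.16, 0)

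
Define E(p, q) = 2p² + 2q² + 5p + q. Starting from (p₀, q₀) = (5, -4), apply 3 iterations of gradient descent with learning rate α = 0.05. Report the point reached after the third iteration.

∇E = (4p + 5, 4q + 1)
(p₁, q₁) = (5, -4) − 0.05·(25, -15) = (3.75, -3.25)
(p₂, q₂) = (3.75, -3.25) − 0.05·(20, -12) = (2.75, -2.65)
(p₃, q₃) = (2.75, -2.65) − 0.05·(16, -9.6) = (1.95, -2.17)

(1.95, -2.17)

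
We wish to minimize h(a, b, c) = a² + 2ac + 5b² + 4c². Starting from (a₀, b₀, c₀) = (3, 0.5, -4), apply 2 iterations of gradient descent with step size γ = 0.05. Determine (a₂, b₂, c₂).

(3.06, 0.125, -1.93)

∇h = (2a + 2c, 10b, 2a + 8c)
Step 1: at (3, 0.5, -4), ∇h = (-2, 5, -26) → (3, 0.5, -4) − 0.05·(-2, 5, -26) = (3.1, 0.25, -2.7)
Step 2: at (3.1, 0.25, -2.7), ∇h = (0.8, 2.5, -15.4) → (3.1, 0.25, -2.7) − 0.05·(0.8, 2.5, -15.4) = (3.06, 0.125, -1.93)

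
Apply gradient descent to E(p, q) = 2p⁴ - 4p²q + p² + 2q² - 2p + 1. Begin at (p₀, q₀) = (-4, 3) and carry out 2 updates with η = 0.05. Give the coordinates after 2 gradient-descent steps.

(-2016.6648, 64.338)

∇E = (8p³ - 8pq + 2p - 2, -4p² + 4q)
Step 1: at (-4, 3), ∇E = (-426, -52) → (-4, 3) − 0.05·(-426, -52) = (17.3, 5.6)
Step 2: at (17.3, 5.6), ∇E = (40679.296, -1174.76) → (17.3, 5.6) − 0.05·(40679.296, -1174.76) = (-2016.6648, 64.338)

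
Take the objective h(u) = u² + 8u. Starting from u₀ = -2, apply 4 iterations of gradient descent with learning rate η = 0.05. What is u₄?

h′(u) = 2u + 8
Step 1: h′(-2) = 4; u₁ = -2 − 0.05·4 = -2.2
Step 2: h′(-2.2) = 3.6; u₂ = -2.2 − 0.05·3.6 = -2.38
Step 3: h′(-2.38) = 3.24; u₃ = -2.38 − 0.05·3.24 = -2.542
Step 4: h′(-2.542) = 2.916; u₄ = -2.542 − 0.05·2.916 = -2.6878

-2.6878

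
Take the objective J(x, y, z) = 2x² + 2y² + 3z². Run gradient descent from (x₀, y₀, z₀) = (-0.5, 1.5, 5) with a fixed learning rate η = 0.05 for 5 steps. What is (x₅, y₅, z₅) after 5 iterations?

∇J = (4x, 4y, 6z)
(x₁, y₁, z₁) = (-0.5, 1.5, 5) − 0.05·(-2, 6, 30) = (-0.4, 1.2, 3.5)
(x₂, y₂, z₂) = (-0.4, 1.2, 3.5) − 0.05·(-1.6, 4.8, 21) = (-0.32, 0.96, 2.45)
(x₃, y₃, z₃) = (-0.32, 0.96, 2.45) − 0.05·(-1.28, 3.84, 14.7) = (-0.256, 0.768, 1.715)
(x₄, y₄, z₄) = (-0.256, 0.768, 1.715) − 0.05·(-1.024, 3.072, 10.29) = (-0.2048, 0.6144, 1.2005)
(x₅, y₅, z₅) = (-0.2048, 0.6144, 1.2005) − 0.05·(-0.8192, 2.4576, 7.203) = (-0.16384, 0.49152, 0.84035)

(-0.16384, 0.49152, 0.84035)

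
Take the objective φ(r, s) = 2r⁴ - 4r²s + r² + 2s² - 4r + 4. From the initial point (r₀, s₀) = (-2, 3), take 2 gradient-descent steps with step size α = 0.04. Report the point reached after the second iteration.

∇φ = (8r³ - 8rs + 2r - 4, -4r² + 4s)
Step 1: at (-2, 3), ∇φ = (-24, -4) → (-2, 3) − 0.04·(-24, -4) = (-1.04, 3.16)
Step 2: at (-1.04, 3.16), ∇φ = (11.212288, 8.3136) → (-1.04, 3.16) − 0.04·(11.212288, 8.3136) = (-1.48849152, 2.827456)

(-1.48849152, 2.827456)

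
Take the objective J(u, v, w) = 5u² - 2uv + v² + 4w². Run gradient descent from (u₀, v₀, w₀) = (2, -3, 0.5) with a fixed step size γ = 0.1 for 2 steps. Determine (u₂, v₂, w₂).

∇J = (10u - 2v, -2u + 2v, 8w)
Step 1: at (2, -3, 0.5), ∇J = (26, -10, 4) → (2, -3, 0.5) − 0.1·(26, -10, 4) = (-0.6, -2, 0.1)
Step 2: at (-0.6, -2, 0.1), ∇J = (-2, -2.8, 0.8) → (-0.6, -2, 0.1) − 0.1·(-2, -2.8, 0.8) = (-0.4, -1.72, 0.02)

(-0.4, -1.72, 0.02)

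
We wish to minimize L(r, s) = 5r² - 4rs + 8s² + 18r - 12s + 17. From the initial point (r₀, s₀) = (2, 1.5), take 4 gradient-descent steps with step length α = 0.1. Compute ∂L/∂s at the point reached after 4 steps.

∇L = (10r - 4s + 18, -4r + 16s - 12)
Step 1: at (2, 1.5), ∇L = (32, 4) → (2, 1.5) − 0.1·(32, 4) = (-1.2, 1.1)
Step 2: at (-1.2, 1.1), ∇L = (1.6, 10.4) → (-1.2, 1.1) − 0.1·(1.6, 10.4) = (-1.36, 0.06)
Step 3: at (-1.36, 0.06), ∇L = (4.16, -5.6) → (-1.36, 0.06) − 0.1·(4.16, -5.6) = (-1.776, 0.62)
Step 4: at (-1.776, 0.62), ∇L = (-2.24, 5.024) → (-1.776, 0.62) − 0.1·(-2.24, 5.024) = (-1.552, 0.1176)
∂L/∂s at (-1.552, 0.1176) = -3.9104

-3.9104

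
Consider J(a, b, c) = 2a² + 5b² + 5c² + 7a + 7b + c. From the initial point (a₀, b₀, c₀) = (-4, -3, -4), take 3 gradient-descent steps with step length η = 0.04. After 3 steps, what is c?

-0.9424

∇J = (4a + 7, 10b + 7, 10c + 1)
Step 1: at (-4, -3, -4), ∇J = (-9, -23, -39) → (-4, -3, -4) − 0.04·(-9, -23, -39) = (-3.64, -2.08, -2.44)
Step 2: at (-3.64, -2.08, -2.44), ∇J = (-7.56, -13.8, -23.4) → (-3.64, -2.08, -2.44) − 0.04·(-7.56, -13.8, -23.4) = (-3.3376, -1.528, -1.504)
Step 3: at (-3.3376, -1.528, -1.504), ∇J = (-6.3504, -8.28, -14.04) → (-3.3376, -1.528, -1.504) − 0.04·(-6.3504, -8.28, -14.04) = (-3.083584, -1.1968, -0.9424)
c = -0.9424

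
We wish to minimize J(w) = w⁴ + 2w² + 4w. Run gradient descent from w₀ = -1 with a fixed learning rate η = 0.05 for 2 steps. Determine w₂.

J′(w) = 4w³ + 4w + 4
Step 1: J′(-1) = -4; w₁ = -1 − 0.05·(-4) = -0.8
Step 2: J′(-0.8) = -1.248; w₂ = -0.8 − 0.05·(-1.248) = -0.7376

-0.7376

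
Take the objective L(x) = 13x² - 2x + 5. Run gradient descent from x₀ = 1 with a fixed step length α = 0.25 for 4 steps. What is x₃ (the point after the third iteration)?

L′(x) = 26x - 2
x₁ = 1 − 0.25·24 = -5
x₂ = -5 − 0.25·(-132) = 28
x₃ = 28 − 0.25·726 = -153.5

-153.5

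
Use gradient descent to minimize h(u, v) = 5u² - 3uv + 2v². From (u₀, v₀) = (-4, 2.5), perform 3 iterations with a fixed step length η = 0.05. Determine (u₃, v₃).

∇h = (10u - 3v, -3u + 4v)
Step 1: at (-4, 2.5), ∇h = (-47.5, 22) → (-4, 2.5) − 0.05·(-47.5, 22) = (-1.625, 1.4)
Step 2: at (-1.625, 1.4), ∇h = (-20.45, 10.475) → (-1.625, 1.4) − 0.05·(-20.45, 10.475) = (-0.6025, 0.87625)
Step 3: at (-0.6025, 0.87625), ∇h = (-8.65375, 5.3125) → (-0.6025, 0.87625) − 0.05·(-8.65375, 5.3125) = (-0.1698125, 0.610625)

(-0.1698125, 0.610625)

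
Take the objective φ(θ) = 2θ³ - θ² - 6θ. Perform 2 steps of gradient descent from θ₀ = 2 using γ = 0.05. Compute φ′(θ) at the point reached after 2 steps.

φ′(θ) = 6θ² - 2θ - 6
Step 1: φ′(2) = 14; θ₁ = 2 − 0.05·14 = 1.3
Step 2: φ′(1.3) = 1.54; θ₂ = 1.3 − 0.05·1.54 = 1.223
φ′(θ) at (1.223) = 0.528374

0.528374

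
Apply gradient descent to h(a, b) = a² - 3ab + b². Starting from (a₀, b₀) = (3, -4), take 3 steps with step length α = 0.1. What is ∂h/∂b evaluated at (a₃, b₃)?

∇h = (2a - 3b, -3a + 2b)
Step 1: at (3, -4), ∇h = (18, -17) → (3, -4) − 0.1·(18, -17) = (1.2, -2.3)
Step 2: at (1.2, -2.3), ∇h = (9.3, -8.2) → (1.2, -2.3) − 0.1·(9.3, -8.2) = (0.27, -1.48)
Step 3: at (0.27, -1.48), ∇h = (4.98, -3.77) → (0.27, -1.48) − 0.1·(4.98, -3.77) = (-0.228, -1.103)
∂h/∂b at (-0.228, -1.103) = -1.522

-1.522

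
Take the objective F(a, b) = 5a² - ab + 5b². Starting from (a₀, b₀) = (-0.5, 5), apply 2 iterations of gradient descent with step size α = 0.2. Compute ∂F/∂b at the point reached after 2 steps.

56.52

∇F = (10a - b, -a + 10b)
(a₁, b₁) = (-0.5, 5) − 0.2·(-10, 50.5) = (1.5, -5.1)
(a₂, b₂) = (1.5, -5.1) − 0.2·(20.1, -52.5) = (-2.52, 5.4)
∂F/∂b at (-2.52, 5.4) = 56.52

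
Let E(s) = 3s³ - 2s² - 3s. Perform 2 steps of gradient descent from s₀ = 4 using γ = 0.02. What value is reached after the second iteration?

E′(s) = 9s² - 4s - 3
Step 1: E′(4) = 125; s₁ = 4 − 0.02·125 = 1.5
Step 2: E′(1.5) = 11.25; s₂ = 1.5 − 0.02·11.25 = 1.275

1.275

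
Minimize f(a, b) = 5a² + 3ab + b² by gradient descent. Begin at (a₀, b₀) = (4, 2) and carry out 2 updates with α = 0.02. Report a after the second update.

2.3632

∇f = (10a + 3b, 3a + 2b)
(a₁, b₁) = (4, 2) − 0.02·(46, 16) = (3.08, 1.68)
(a₂, b₂) = (3.08, 1.68) − 0.02·(35.84, 12.6) = (2.3632, 1.428)
a = 2.3632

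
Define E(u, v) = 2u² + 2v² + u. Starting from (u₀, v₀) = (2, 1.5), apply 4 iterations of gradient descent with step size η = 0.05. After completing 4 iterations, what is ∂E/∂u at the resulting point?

∇E = (4u + 1, 4v)
(u₁, v₁) = (2, 1.5) − 0.05·(9, 6) = (1.55, 1.2)
(u₂, v₂) = (1.55, 1.2) − 0.05·(7.2, 4.8) = (1.19, 0.96)
(u₃, v₃) = (1.19, 0.96) − 0.05·(5.76, 3.84) = (0.902, 0.768)
(u₄, v₄) = (0.902, 0.768) − 0.05·(4.608, 3.072) = (0.6716, 0.6144)
∂E/∂u at (0.6716, 0.6144) = 3.6864

3.6864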